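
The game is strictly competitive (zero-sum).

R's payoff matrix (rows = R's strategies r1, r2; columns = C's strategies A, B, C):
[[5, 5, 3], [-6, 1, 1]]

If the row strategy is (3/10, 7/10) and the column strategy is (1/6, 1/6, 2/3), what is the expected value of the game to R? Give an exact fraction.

59/60

Against (1/6, 1/6, 2/3), each row's expected payoff is r1: 11/3; r2: -1/6.
Taking the (3/10, 7/10)-weighted average: (3/10)·(11/3) + (7/10)·(-1/6) = 59/60.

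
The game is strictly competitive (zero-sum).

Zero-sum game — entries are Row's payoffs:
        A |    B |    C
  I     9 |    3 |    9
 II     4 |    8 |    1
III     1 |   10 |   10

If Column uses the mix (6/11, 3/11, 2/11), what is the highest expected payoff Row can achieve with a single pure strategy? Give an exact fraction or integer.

I: (9)·(6/11) + (3)·(3/11) + (9)·(2/11) = 81/11.
II: (4)·(6/11) + (8)·(3/11) + (1)·(2/11) = 50/11.
III: (1)·(6/11) + (10)·(3/11) + (10)·(2/11) = 56/11.
The best pure response is I with expected payoff 81/11.

81/11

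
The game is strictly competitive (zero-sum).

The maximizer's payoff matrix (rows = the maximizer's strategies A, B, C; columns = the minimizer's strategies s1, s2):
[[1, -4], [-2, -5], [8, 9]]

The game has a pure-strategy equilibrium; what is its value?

8

Row minima: -4, -5, 8 → the maximizer's maximin is 8.
Column maxima: 8, 9 → the minimizer's minimax is 8.
They coincide at (C, s1), so the value is 8.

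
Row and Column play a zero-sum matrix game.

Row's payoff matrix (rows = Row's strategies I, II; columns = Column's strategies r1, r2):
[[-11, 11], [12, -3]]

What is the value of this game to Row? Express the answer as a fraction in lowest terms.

Row minima are -11 and -3, so Row's maximin is -3; column maxima are 12 and 11, so Column's minimax is 11. These differ, so the equilibrium is in mixed strategies.
Let Row play I with probability p. Column is indifferent when −11p + 12(1−p) = 11p − 3(1−p), giving p = 15/37.
Let Column play r1 with probability q. Row is indifferent when −11q + 11(1−q) = 12q − 3(1−q), giving q = 14/37.
The value is -11·(14/37) + (11)·(23/37) = 99/37.

99/37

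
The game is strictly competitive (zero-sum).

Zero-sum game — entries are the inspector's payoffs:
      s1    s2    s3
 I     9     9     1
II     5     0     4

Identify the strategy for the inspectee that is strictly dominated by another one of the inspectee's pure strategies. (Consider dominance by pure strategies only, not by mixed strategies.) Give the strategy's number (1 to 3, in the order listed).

1

The inspectee prefers columns that give the inspector less. Compare s1 with s3: 1 < 9, 4 < 5.
So s3 strictly dominates s1 for the inspectee; s1 is strictly dominated.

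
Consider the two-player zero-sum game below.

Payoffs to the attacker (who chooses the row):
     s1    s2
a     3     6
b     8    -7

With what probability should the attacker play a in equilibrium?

Row minima are 3 and -7, so the attacker's maximin is 3; column maxima are 8 and 6, so the defender's minimax is 6. These differ, so the equilibrium is in mixed strategies.
Let the attacker play a with probability p. The defender is indifferent when 3p + 8(1−p) = 6p − 7(1−p), giving p = 5/6.

5/6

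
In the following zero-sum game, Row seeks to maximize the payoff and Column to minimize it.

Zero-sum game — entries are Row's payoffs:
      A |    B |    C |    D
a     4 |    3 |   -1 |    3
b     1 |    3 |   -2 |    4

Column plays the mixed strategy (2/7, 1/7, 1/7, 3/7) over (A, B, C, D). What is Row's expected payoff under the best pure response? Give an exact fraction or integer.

19/7

a: (4)·(2/7) + (3)·(1/7) + (-1)·(1/7) + (3)·(3/7) = 19/7.
b: (1)·(2/7) + (3)·(1/7) + (-2)·(1/7) + (4)·(3/7) = 15/7.
The best pure response is a with expected payoff 19/7.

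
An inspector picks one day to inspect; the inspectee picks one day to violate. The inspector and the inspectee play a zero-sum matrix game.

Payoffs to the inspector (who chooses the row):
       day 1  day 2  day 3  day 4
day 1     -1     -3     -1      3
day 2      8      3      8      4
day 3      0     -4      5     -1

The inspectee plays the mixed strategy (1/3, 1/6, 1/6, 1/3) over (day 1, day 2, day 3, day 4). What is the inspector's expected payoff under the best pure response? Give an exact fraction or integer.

35/6

day 1: (-1)·(1/3) + (-3)·(1/6) + (-1)·(1/6) + (3)·(1/3) = 0.
day 2: (8)·(1/3) + (3)·(1/6) + (8)·(1/6) + (4)·(1/3) = 35/6.
day 3: (0)·(1/3) + (-4)·(1/6) + (5)·(1/6) + (-1)·(1/3) = -1/6.
The best pure response is day 2 with expected payoff 35/6.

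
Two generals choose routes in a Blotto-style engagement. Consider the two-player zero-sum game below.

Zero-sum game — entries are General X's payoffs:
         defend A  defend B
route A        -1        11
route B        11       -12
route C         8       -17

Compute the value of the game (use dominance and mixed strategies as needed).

109/35

Row route C is strictly dominated by row route B, so General X never plays it.
The remaining 2×2 game on (route A, route B) × (defend A, defend B) has no saddle point. Let General X play route A with probability p; indifference gives −p + 11(1−p) = 11p − 12(1−p), so p = 23/35.
Similarly General Y's optimal q on defend A is 23/35, and the value is -1·(23/35) + (11)·(12/35) = 109/35.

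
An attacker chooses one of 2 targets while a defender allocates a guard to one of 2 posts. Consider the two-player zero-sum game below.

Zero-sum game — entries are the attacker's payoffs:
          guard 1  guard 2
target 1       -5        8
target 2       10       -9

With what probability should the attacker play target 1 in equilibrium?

19/32

Row minima are -5 and -9, so the attacker's maximin is -5; column maxima are 10 and 8, so the defender's minimax is 8. These differ, so the equilibrium is in mixed strategies.
Let the attacker play target 1 with probability p. The defender is indifferent when −5p + 10(1−p) = 8p − 9(1−p), giving p = 19/32.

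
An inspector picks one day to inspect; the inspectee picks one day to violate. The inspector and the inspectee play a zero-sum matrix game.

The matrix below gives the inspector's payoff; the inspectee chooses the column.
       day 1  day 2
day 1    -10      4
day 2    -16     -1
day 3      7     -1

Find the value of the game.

9/11

Row day 2 is strictly dominated by row day 1, so the inspector never plays it.
The remaining 2×2 game on (day 1, day 3) × (day 1, day 2) has no saddle point. Let the inspector play day 1 with probability p; indifference gives −10p + 7(1−p) = 4p − (1−p), so p = 4/11.
Similarly the inspectee's optimal q on day 1 is 5/22, and the value is -10·(5/22) + (4)·(17/22) = 9/11.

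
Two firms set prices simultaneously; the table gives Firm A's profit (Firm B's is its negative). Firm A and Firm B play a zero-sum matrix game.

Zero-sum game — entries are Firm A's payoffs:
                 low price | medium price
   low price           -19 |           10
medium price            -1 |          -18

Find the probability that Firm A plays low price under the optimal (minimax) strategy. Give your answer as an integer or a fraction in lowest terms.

Row minima are -19 and -18, so Firm A's maximin is -18; column maxima are -1 and 10, so Firm B's minimax is -1. These differ, so the equilibrium is in mixed strategies.
Let Firm A play low price with probability p. Firm B is indifferent when −19p − (1−p) = 10p − 18(1−p), giving p = 17/46.

17/46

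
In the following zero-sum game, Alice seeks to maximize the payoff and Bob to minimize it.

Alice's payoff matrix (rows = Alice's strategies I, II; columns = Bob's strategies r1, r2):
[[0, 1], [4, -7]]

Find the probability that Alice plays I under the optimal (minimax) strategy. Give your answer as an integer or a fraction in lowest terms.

11/12

Row minima are 0 and -7, so Alice's maximin is 0; column maxima are 4 and 1, so Bob's minimax is 1. These differ, so the equilibrium is in mixed strategies.
Let Alice play I with probability p. Bob is indifferent when 4(1−p) = p − 7(1−p), giving p = 11/12.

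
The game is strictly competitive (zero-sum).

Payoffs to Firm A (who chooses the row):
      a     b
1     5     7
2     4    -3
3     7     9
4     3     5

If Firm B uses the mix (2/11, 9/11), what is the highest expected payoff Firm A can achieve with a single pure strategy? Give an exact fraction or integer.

1: (5)·(2/11) + (7)·(9/11) = 73/11.
2: (4)·(2/11) + (-3)·(9/11) = -19/11.
3: (7)·(2/11) + (9)·(9/11) = 95/11.
4: (3)·(2/11) + (5)·(9/11) = 51/11.
The best pure response is 3 with expected payoff 95/11.

95/11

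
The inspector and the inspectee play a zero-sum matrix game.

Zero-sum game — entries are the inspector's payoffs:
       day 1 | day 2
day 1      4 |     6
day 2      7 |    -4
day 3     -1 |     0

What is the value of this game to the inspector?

Row day 3 is strictly dominated by row day 1, so the inspector never plays it.
The remaining 2×2 game on (day 1, day 2) × (day 1, day 2) has no saddle point. Let the inspector play day 1 with probability p; indifference gives 4p + 7(1−p) = 6p − 4(1−p), so p = 11/13.
Similarly the inspectee's optimal q on day 1 is 10/13, and the value is 4·(10/13) + (6)·(3/13) = 58/13.

58/13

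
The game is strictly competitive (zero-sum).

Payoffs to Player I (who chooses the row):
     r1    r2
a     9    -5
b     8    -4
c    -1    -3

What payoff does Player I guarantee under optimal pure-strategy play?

Row minima: -5, -4, -3 → Player I's maximin is -3.
Column maxima: 9, -3 → Player II's minimax is -3.
They coincide at (c, r2), so the value is -3.

-3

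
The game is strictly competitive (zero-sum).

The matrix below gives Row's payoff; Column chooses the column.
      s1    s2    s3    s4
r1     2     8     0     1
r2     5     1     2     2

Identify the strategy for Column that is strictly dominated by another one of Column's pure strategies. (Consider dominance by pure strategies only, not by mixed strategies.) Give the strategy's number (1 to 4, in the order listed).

Column prefers columns that give Row less. Compare s1 with s3: 0 < 2, 2 < 5.
So s3 strictly dominates s1 for Column; s1 is strictly dominated.

1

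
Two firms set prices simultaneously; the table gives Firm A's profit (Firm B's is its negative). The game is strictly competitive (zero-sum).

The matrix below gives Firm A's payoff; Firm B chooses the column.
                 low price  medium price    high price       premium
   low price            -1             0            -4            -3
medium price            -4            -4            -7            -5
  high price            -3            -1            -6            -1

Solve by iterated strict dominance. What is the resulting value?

Row medium price is strictly dominated by row low price (-1>-4, 0>-4, -4>-7, -3>-5); eliminate medium price.
Column medium price is strictly dominated by low price for Firm B (-1<0, -3<-1); eliminate medium price.
Column premium is strictly dominated by high price for Firm B (-4<-3, -6<-1); eliminate premium.
Row high price is strictly dominated by row low price (-1>-3, -4>-6); eliminate high price.
Column low price is strictly dominated by high price for Firm B (-4<-1); eliminate low price.
Only (low price, high price) remains, with payoff -4.

-4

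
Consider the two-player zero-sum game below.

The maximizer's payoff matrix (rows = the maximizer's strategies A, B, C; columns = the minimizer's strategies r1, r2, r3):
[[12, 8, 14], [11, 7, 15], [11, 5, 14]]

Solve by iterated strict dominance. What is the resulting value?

8

Column r1 is strictly dominated by r2 for the minimizer (8<12, 7<11, 5<11); eliminate r1.
Row C is strictly dominated by row B (7>5, 15>14); eliminate C.
Column r3 is strictly dominated by r2 for the minimizer (8<14, 7<15); eliminate r3.
Row B is strictly dominated by row A (8>7); eliminate B.
Only (A, r2) remains, with payoff 8.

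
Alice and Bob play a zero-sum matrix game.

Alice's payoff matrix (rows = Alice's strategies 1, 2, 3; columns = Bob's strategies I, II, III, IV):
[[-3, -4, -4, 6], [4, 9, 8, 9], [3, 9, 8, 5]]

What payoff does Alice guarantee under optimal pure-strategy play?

Row minima: -4, 4, 3 → Alice's maximin is 4.
Column maxima: 4, 9, 8, 9 → Bob's minimax is 4.
They coincide at (2, I), so the value is 4.

4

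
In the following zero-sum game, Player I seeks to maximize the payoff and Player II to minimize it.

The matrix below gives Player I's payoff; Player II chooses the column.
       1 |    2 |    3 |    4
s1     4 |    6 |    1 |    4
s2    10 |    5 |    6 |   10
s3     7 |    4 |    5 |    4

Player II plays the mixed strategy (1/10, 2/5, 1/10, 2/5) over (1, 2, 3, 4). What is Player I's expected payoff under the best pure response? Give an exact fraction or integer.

38/5

s1: (4)·(1/10) + (6)·(2/5) + (1)·(1/10) + (4)·(2/5) = 9/2.
s2: (10)·(1/10) + (5)·(2/5) + (6)·(1/10) + (10)·(2/5) = 38/5.
s3: (7)·(1/10) + (4)·(2/5) + (5)·(1/10) + (4)·(2/5) = 22/5.
The best pure response is s2 with expected payoff 38/5.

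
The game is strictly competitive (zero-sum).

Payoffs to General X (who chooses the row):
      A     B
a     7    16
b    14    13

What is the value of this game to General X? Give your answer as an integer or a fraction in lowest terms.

Row minima are 7 and 13, so General X's maximin is 13; column maxima are 14 and 16, so General Y's minimax is 14. These differ, so the equilibrium is in mixed strategies.
Let General X play a with probability p. General Y is indifferent when 7p + 14(1−p) = 16p + 13(1−p), giving p = 1/10.
Let General Y play A with probability q. General X is indifferent when 7q + 16(1−q) = 14q + 13(1−q), giving q = 3/10.
The value is 7·(3/10) + (16)·(7/10) = 133/10.

133/10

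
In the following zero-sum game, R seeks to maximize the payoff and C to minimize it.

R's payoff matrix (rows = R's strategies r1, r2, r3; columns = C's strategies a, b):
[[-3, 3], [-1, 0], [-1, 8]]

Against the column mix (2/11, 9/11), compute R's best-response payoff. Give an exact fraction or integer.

r1: (-3)·(2/11) + (3)·(9/11) = 21/11.
r2: (-1)·(2/11) + (0)·(9/11) = -2/11.
r3: (-1)·(2/11) + (8)·(9/11) = 70/11.
The best pure response is r3 with expected payoff 70/11.

70/11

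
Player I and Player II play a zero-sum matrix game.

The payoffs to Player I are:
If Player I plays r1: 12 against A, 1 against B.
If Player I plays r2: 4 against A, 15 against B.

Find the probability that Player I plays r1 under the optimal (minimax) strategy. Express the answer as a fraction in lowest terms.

1/2

Row minima are 1 and 4, so Player I's maximin is 4; column maxima are 12 and 15, so Player II's minimax is 12. These differ, so the equilibrium is in mixed strategies.
Let Player I play r1 with probability p. Player II is indifferent when 12p + 4(1−p) = p + 15(1−p), giving p = 1/2.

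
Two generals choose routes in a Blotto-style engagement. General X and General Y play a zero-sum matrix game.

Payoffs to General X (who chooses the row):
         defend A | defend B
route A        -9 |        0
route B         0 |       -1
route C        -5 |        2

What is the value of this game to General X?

-5/8

Row route A is strictly dominated by row route C, so General X never plays it.
The remaining 2×2 game on (route B, route C) × (defend A, defend B) has no saddle point. Let General X play route B with probability p; indifference gives −5(1−p) = −p + 2(1−p), so p = 7/8.
Similarly General Y's optimal q on defend A is 3/8, and the value is 0·(3/8) + (-1)·(5/8) = -5/8.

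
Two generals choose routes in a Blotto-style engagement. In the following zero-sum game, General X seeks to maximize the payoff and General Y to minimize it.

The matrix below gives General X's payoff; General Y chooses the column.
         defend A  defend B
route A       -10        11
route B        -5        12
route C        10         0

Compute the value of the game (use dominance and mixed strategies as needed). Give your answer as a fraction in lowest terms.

40/9

Row route A is strictly dominated by row route B, so General X never plays it.
The remaining 2×2 game on (route B, route C) × (defend A, defend B) has no saddle point. Let General X play route B with probability p; indifference gives −5p + 10(1−p) = 12p, so p = 10/27.
Similarly General Y's optimal q on defend A is 4/9, and the value is -5·(4/9) + (12)·(5/9) = 40/9.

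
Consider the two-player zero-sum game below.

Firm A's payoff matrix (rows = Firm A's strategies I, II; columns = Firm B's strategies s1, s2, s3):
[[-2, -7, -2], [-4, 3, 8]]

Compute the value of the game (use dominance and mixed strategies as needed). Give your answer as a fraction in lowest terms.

Column s3 is strictly dominated by s2 for Firm B (it gives Firm A more in every row).
The remaining 2×2 game on (I, II) × (s1, s2) has no saddle point. Let Firm A play I with probability p; indifference gives −2p − 4(1−p) = −7p + 3(1−p), so p = 7/12.
Similarly Firm B's optimal q on s1 is 5/6, and the value is -2·(5/6) + (-7)·(1/6) = -17/6.

-17/6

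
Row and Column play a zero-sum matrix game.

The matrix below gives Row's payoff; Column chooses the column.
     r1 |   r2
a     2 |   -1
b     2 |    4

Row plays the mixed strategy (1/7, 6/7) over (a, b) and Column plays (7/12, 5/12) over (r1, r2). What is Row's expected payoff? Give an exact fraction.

71/28

Against (7/12, 5/12), each row's expected payoff is a: 3/4; b: 17/6.
Taking the (1/7, 6/7)-weighted average: (1/7)·(3/4) + (6/7)·(17/6) = 71/28.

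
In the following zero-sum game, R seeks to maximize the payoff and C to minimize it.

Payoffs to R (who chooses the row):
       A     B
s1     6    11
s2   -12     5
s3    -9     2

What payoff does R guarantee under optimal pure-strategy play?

Row minima: 6, -12, -9 → R's maximin is 6.
Column maxima: 6, 11 → C's minimax is 6.
They coincide at (s1, A), so the value is 6.

6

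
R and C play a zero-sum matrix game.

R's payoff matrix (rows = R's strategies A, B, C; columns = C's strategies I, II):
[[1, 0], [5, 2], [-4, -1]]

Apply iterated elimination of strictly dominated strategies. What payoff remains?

Row C is strictly dominated by row A (1>-4, 0>-1); eliminate C.
Column I is strictly dominated by II for C (0<1, 2<5); eliminate I.
Row A is strictly dominated by row B (2>0); eliminate A.
Only (B, II) remains, with payoff 2.

2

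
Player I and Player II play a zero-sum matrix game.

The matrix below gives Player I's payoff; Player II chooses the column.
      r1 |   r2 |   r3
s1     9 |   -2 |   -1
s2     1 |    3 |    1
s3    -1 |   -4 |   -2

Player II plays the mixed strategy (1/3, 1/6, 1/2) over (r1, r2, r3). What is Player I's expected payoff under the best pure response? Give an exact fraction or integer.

s1: (9)·(1/3) + (-2)·(1/6) + (-1)·(1/2) = 13/6.
s2: (1)·(1/3) + (3)·(1/6) + (1)·(1/2) = 4/3.
s3: (-1)·(1/3) + (-4)·(1/6) + (-2)·(1/2) = -2.
The best pure response is s1 with expected payoff 13/6.

13/6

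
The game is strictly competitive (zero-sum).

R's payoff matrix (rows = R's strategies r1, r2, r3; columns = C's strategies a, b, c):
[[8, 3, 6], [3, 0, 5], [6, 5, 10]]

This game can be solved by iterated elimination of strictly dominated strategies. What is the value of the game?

Row r2 is strictly dominated by row r1 (8>3, 3>0, 6>5); eliminate r2.
Column c is strictly dominated by b for C (3<6, 5<10); eliminate c.
Column a is strictly dominated by b for C (3<8, 5<6); eliminate a.
Row r1 is strictly dominated by row r3 (5>3); eliminate r1.
Only (r3, b) remains, with payoff 5.

5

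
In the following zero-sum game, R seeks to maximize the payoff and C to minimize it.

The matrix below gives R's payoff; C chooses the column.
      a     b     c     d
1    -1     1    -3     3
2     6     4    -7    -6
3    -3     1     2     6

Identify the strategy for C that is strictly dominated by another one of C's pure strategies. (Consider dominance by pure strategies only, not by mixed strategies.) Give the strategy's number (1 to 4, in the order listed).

C prefers columns that give R less. Compare d with c: -3 < 3, -7 < -6, 2 < 6.
So c strictly dominates d for C; d is strictly dominated.

4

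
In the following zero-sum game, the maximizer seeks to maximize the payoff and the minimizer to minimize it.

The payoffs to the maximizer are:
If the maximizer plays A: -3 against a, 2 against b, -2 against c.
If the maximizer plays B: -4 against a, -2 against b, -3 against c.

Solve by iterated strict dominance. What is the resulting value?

-3

Column b is strictly dominated by a for the minimizer (-3<2, -4<-2); eliminate b.
Column c is strictly dominated by a for the minimizer (-3<-2, -4<-3); eliminate c.
Row B is strictly dominated by row A (-3>-4); eliminate B.
Only (A, a) remains, with payoff -3.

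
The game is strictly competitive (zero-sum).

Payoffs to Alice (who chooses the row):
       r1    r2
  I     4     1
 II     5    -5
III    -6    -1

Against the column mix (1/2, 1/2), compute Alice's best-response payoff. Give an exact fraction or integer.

5/2

I: (4)·(1/2) + (1)·(1/2) = 5/2.
II: (5)·(1/2) + (-5)·(1/2) = 0.
III: (-6)·(1/2) + (-1)·(1/2) = -7/2.
The best pure response is I with expected payoff 5/2.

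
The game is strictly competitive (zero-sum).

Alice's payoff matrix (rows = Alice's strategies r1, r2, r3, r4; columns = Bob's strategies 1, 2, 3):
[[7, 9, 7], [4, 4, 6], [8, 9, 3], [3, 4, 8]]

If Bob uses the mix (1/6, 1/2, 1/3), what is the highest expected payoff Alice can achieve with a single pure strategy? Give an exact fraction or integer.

8

r1: (7)·(1/6) + (9)·(1/2) + (7)·(1/3) = 8.
r2: (4)·(1/6) + (4)·(1/2) + (6)·(1/3) = 14/3.
r3: (8)·(1/6) + (9)·(1/2) + (3)·(1/3) = 41/6.
r4: (3)·(1/6) + (4)·(1/2) + (8)·(1/3) = 31/6.
The best pure response is r1 with expected payoff 8.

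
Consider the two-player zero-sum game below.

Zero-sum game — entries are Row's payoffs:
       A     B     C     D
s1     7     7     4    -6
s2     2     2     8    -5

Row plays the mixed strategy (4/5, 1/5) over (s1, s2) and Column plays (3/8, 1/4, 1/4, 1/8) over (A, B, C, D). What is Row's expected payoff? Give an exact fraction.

Against (3/8, 1/4, 1/4, 1/8), each row's expected payoff is s1: 37/8; s2: 21/8.
Taking the (4/5, 1/5)-weighted average: (4/5)·(37/8) + (1/5)·(21/8) = 169/40.

169/40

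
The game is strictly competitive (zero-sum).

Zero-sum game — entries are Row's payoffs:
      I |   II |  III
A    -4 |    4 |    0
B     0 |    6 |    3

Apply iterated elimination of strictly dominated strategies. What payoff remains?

0

Row A is strictly dominated by row B (0>-4, 6>4, 3>0); eliminate A.
Column II is strictly dominated by I for Column (0<6); eliminate II.
Column III is strictly dominated by I for Column (0<3); eliminate III.
Only (B, I) remains, with payoff 0.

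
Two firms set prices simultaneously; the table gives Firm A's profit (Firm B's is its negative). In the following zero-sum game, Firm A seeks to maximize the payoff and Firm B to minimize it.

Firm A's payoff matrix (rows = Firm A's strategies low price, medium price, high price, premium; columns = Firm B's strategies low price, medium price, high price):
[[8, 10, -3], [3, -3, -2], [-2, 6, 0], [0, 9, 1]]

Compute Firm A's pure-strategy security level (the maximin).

The worst-case payoff for each row is low price: -3, medium price: -3, high price: -2, premium: 0.
The best of these is 0.

0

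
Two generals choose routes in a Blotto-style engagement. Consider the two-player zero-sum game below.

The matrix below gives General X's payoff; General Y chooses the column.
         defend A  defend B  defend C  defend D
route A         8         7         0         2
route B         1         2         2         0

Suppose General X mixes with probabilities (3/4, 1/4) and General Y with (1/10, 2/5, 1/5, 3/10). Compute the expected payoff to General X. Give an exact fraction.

Against (1/10, 2/5, 1/5, 3/10), each row's expected payoff is route A: 21/5; route B: 13/10.
Taking the (3/4, 1/4)-weighted average: (3/4)·(21/5) + (1/4)·(13/10) = 139/40.

139/40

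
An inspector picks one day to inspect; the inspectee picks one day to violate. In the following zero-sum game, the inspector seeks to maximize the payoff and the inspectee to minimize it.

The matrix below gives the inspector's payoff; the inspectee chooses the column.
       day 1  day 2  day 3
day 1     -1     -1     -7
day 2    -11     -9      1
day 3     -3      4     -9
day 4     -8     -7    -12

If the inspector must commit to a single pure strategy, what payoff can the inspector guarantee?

The worst-case payoff for each row is day 1: -7, day 2: -11, day 3: -9, day 4: -12.
The best of these is -7.

-7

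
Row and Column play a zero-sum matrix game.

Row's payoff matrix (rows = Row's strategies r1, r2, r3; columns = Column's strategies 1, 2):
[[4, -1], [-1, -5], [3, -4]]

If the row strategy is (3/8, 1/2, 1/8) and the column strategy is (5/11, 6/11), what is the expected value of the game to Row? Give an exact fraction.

-107/88

Against (5/11, 6/11), each row's expected payoff is r1: 14/11; r2: -35/11; r3: -9/11.
Taking the (3/8, 1/2, 1/8)-weighted average: (3/8)·(14/11) + (1/2)·(-35/11) + (1/8)·(-9/11) = -107/88.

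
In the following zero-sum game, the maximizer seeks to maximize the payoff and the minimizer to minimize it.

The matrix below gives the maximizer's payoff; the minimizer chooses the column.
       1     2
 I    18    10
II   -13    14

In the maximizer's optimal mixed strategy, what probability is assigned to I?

27/35

Row minima are 10 and -13, so the maximizer's maximin is 10; column maxima are 18 and 14, so the minimizer's minimax is 14. These differ, so the equilibrium is in mixed strategies.
Let the maximizer play I with probability p. The minimizer is indifferent when 18p − 13(1−p) = 10p + 14(1−p), giving p = 27/35.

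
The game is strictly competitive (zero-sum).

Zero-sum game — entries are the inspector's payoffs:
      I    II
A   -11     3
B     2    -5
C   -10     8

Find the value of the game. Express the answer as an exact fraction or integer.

Row A is strictly dominated by row C, so the inspector never plays it.
The remaining 2×2 game on (B, C) × (I, II) has no saddle point. Let the inspector play B with probability p; indifference gives 2p − 10(1−p) = −5p + 8(1−p), so p = 18/25.
Similarly the inspectee's optimal q on I is 13/25, and the value is 2·(13/25) + (-5)·(12/25) = -34/25.

-34/25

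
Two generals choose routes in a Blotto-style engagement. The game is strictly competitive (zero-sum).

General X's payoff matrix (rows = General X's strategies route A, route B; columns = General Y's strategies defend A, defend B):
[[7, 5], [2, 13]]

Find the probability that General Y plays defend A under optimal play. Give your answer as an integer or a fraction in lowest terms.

8/13

Row minima are 5 and 2, so General X's maximin is 5; column maxima are 7 and 13, so General Y's minimax is 7. These differ, so the equilibrium is in mixed strategies.
Let General Y play defend A with probability q. General X is indifferent when 7q + 5(1−q) = 2q + 13(1−q), giving q = 8/13.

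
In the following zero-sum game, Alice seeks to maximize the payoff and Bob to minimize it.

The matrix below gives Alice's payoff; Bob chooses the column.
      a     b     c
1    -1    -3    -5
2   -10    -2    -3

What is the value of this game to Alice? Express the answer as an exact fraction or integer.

-47/11

Column b is strictly dominated by c for Bob (it gives Alice more in every row).
The remaining 2×2 game on (1, 2) × (a, c) has no saddle point. Let Alice play 1 with probability p; indifference gives −p − 10(1−p) = −5p − 3(1−p), so p = 7/11.
Similarly Bob's optimal q on a is 2/11, and the value is -1·(2/11) + (-5)·(9/11) = -47/11.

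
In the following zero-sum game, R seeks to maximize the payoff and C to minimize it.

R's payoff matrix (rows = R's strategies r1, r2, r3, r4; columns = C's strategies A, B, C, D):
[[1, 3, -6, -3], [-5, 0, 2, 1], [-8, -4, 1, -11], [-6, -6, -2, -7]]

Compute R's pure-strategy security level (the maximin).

The worst-case payoff for each row is r1: -6, r2: -5, r3: -11, r4: -7.
The best of these is -5.

-5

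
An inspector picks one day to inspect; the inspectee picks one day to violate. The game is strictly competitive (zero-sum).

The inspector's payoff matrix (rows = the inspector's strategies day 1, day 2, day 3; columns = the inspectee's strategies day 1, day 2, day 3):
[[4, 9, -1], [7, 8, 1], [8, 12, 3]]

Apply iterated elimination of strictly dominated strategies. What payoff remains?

Row day 2 is strictly dominated by row day 3 (8>7, 12>8, 3>1); eliminate day 2.
Column day 1 is strictly dominated by day 3 for the inspectee (-1<4, 3<8); eliminate day 1.
Row day 1 is strictly dominated by row day 3 (12>9, 3>-1); eliminate day 1.
Column day 2 is strictly dominated by day 3 for the inspectee (3<12); eliminate day 2.
Only (day 3, day 3) remains, with payoff 3.

3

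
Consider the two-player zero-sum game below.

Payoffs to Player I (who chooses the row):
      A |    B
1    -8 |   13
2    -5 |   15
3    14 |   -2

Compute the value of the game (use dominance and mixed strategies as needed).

50/9

Row 1 is strictly dominated by row 2, so Player I never plays it.
The remaining 2×2 game on (2, 3) × (A, B) has no saddle point. Let Player I play 2 with probability p; indifference gives −5p + 14(1−p) = 15p − 2(1−p), so p = 4/9.
Similarly Player II's optimal q on A is 17/36, and the value is -5·(17/36) + (15)·(19/36) = 50/9.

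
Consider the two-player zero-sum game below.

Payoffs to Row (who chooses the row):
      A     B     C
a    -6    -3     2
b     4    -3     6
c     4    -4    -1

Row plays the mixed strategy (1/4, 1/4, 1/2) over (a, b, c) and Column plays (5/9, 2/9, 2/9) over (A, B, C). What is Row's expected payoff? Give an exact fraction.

7/18

Against (5/9, 2/9, 2/9), each row's expected payoff is a: -32/9; b: 26/9; c: 10/9.
Taking the (1/4, 1/4, 1/2)-weighted average: (1/4)·(-32/9) + (1/4)·(26/9) + (1/2)·(10/9) = 7/18.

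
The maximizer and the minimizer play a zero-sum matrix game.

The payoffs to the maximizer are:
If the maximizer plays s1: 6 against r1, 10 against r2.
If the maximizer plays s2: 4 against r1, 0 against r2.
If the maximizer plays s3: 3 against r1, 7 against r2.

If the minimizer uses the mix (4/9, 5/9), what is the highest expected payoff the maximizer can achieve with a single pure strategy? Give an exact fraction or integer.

s1: (6)·(4/9) + (10)·(5/9) = 74/9.
s2: (4)·(4/9) + (0)·(5/9) = 16/9.
s3: (3)·(4/9) + (7)·(5/9) = 47/9.
The best pure response is s1 with expected payoff 74/9.

74/9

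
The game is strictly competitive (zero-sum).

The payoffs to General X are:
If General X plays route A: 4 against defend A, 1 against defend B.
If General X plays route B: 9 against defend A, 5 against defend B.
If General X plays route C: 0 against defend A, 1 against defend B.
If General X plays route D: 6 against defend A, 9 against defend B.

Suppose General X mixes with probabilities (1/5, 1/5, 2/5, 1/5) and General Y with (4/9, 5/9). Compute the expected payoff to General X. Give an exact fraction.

Against (4/9, 5/9), each row's expected payoff is route A: 7/3; route B: 61/9; route C: 5/9; route D: 23/3.
Taking the (1/5, 1/5, 2/5, 1/5)-weighted average: (1/5)·(7/3) + (1/5)·(61/9) + (2/5)·(5/9) + (1/5)·(23/3) = 161/45.

161/45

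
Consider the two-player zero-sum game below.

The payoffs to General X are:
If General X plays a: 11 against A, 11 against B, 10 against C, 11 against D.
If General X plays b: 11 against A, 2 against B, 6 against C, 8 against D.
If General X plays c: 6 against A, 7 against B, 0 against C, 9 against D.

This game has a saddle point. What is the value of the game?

10

Row minima: 10, 2, 0 → General X's maximin is 10.
Column maxima: 11, 11, 10, 11 → General Y's minimax is 10.
They coincide at (a, C), so the value is 10.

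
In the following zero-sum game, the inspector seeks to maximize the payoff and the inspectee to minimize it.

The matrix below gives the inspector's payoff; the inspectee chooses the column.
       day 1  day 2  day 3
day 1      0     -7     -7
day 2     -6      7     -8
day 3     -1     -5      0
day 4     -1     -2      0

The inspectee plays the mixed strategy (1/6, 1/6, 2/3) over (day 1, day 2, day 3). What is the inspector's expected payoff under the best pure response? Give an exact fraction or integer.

-1/2

day 1: (0)·(1/6) + (-7)·(1/6) + (-7)·(2/3) = -35/6.
day 2: (-6)·(1/6) + (7)·(1/6) + (-8)·(2/3) = -31/6.
day 3: (-1)·(1/6) + (-5)·(1/6) + (0)·(2/3) = -1.
day 4: (-1)·(1/6) + (-2)·(1/6) + (0)·(2/3) = -1/2.
The best pure response is day 4 with expected payoff -1/2.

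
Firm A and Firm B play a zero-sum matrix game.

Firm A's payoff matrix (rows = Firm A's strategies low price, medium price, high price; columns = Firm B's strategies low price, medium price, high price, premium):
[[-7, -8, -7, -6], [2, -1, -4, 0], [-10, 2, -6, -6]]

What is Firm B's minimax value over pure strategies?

-4

The worst case (largest entry) in each column is low price: 2, medium price: 2, high price: -4, premium: 0.
The best (smallest) of these is -4.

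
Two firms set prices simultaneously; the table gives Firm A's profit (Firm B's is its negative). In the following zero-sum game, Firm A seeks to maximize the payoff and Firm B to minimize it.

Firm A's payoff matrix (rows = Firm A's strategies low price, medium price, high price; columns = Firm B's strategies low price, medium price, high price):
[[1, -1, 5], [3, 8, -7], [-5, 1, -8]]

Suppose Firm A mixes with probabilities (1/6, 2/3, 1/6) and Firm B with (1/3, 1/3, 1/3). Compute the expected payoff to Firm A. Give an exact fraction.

Against (1/3, 1/3, 1/3), each row's expected payoff is low price: 5/3; medium price: 4/3; high price: -4.
Taking the (1/6, 2/3, 1/6)-weighted average: (1/6)·(5/3) + (2/3)·(4/3) + (1/6)·(-4) = 1/2.

1/2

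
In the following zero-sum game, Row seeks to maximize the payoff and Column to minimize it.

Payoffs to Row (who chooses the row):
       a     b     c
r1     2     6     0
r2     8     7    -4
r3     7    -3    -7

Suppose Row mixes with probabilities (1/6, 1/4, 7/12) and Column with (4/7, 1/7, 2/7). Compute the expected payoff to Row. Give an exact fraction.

33/14

Against (4/7, 1/7, 2/7), each row's expected payoff is r1: 2; r2: 31/7; r3: 11/7.
Taking the (1/6, 1/4, 7/12)-weighted average: (1/6)·(2) + (1/4)·(31/7) + (7/12)·(11/7) = 33/14.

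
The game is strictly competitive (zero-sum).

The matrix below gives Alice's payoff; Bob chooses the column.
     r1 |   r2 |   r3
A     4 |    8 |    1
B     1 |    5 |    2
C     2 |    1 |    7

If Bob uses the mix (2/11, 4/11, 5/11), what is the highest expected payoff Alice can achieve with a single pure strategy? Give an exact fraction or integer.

45/11

A: (4)·(2/11) + (8)·(4/11) + (1)·(5/11) = 45/11.
B: (1)·(2/11) + (5)·(4/11) + (2)·(5/11) = 32/11.
C: (2)·(2/11) + (1)·(4/11) + (7)·(5/11) = 43/11.
The best pure response is A with expected payoff 45/11.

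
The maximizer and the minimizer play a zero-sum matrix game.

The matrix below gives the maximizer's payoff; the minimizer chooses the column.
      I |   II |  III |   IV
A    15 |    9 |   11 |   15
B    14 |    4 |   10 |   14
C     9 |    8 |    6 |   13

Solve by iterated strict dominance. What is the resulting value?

9

Row C is strictly dominated by row A (15>9, 9>8, 11>6, 15>13); eliminate C.
Row B is strictly dominated by row A (15>14, 9>4, 11>10, 15>14); eliminate B.
Column I is strictly dominated by II for the minimizer (9<15); eliminate I.
Column III is strictly dominated by II for the minimizer (9<11); eliminate III.
Column IV is strictly dominated by II for the minimizer (9<15); eliminate IV.
Only (A, II) remains, with payoff 9.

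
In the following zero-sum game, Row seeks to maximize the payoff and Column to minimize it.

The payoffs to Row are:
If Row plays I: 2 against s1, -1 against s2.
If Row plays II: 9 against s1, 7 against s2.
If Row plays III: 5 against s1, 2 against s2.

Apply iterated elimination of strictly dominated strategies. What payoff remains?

7

Row I is strictly dominated by row II (9>2, 7>-1); eliminate I.
Column s1 is strictly dominated by s2 for Column (7<9, 2<5); eliminate s1.
Row III is strictly dominated by row II (7>2); eliminate III.
Only (II, s2) remains, with payoff 7.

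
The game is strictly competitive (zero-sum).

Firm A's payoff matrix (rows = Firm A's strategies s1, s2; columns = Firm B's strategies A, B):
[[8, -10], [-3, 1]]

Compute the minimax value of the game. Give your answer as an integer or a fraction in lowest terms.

Row minima are -10 and -3, so Firm A's maximin is -3; column maxima are 8 and 1, so Firm B's minimax is 1. These differ, so the equilibrium is in mixed strategies.
Let Firm A play s1 with probability p. Firm B is indifferent when 8p − 3(1−p) = −10p + (1−p), giving p = 2/11.
Let Firm B play A with probability q. Firm A is indifferent when 8q − 10(1−q) = −3q + (1−q), giving q = 1/2.
The value is 8·(1/2) + (-10)·(1/2) = -1.

-1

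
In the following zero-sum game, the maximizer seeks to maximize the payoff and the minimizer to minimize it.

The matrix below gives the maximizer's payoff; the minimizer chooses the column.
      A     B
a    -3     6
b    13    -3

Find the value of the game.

Row minima are -3 and -3, so the maximizer's maximin is -3; column maxima are 13 and 6, so the minimizer's minimax is 6. These differ, so the equilibrium is in mixed strategies.
Let the maximizer play a with probability p. The minimizer is indifferent when −3p + 13(1−p) = 6p − 3(1−p), giving p = 16/25.
Let the minimizer play A with probability q. The maximizer is indifferent when −3q + 6(1−q) = 13q − 3(1−q), giving q = 9/25.
The value is -3·(9/25) + (6)·(16/25) = 69/25.

69/25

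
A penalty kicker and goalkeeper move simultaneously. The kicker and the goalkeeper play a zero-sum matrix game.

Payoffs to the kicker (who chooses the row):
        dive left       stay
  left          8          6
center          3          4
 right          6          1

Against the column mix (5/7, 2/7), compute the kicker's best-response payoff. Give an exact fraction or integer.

left: (8)·(5/7) + (6)·(2/7) = 52/7.
center: (3)·(5/7) + (4)·(2/7) = 23/7.
right: (6)·(5/7) + (1)·(2/7) = 32/7.
The best pure response is left with expected payoff 52/7.

52/7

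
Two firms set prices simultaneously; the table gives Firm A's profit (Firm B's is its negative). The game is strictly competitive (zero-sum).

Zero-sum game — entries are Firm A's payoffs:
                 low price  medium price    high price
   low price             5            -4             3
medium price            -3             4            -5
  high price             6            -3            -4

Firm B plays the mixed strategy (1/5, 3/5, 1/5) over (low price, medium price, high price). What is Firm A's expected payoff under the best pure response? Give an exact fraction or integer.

4/5

low price: (5)·(1/5) + (-4)·(3/5) + (3)·(1/5) = -4/5.
medium price: (-3)·(1/5) + (4)·(3/5) + (-5)·(1/5) = 4/5.
high price: (6)·(1/5) + (-3)·(3/5) + (-4)·(1/5) = -7/5.
The best pure response is medium price with expected payoff 4/5.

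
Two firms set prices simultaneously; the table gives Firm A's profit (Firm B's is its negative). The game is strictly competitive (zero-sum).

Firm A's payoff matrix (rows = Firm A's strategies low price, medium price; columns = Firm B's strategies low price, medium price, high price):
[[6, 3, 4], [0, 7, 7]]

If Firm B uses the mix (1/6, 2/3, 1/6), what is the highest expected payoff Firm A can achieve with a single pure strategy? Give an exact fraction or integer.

low price: (6)·(1/6) + (3)·(2/3) + (4)·(1/6) = 11/3.
medium price: (0)·(1/6) + (7)·(2/3) + (7)·(1/6) = 35/6.
The best pure response is medium price with expected payoff 35/6.

35/6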